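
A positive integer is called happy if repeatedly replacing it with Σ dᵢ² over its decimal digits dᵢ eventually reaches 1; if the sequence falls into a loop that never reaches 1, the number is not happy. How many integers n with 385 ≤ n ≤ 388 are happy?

1

385: 385 → 98 → 145 → 42 → 20 → 4 → 16 → 37 → 58 → 89 → 145  — not happy
386: 386 → 109 → 82 → 68 → 100 → 1  — happy
387: 387 → 122 → 9 → 81 → 65 → 61 → 37 → 58 → 89 → 145 → 42 → 20 → 4 → 16 → 37  — not happy
388: 388 → 137 → 59 → 106 → 37 → 58 → 89 → 145 → 42 → 20 → 4 → 16 → 37  — not happy
happy: 386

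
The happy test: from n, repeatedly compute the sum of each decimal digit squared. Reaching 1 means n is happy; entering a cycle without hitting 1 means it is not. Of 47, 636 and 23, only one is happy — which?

47: 47 → 65 → 61 → 37 → 58 → 89 → 145 → 42 → 20 → 4 → 16 → 37  — repeats 37 (not happy)
636: 636 → 81 → 65 → 61 → 37 → 58 → 89 → 145 → 42 → 20 → 4 → 16 → 37  — repeats 37 (not happy)
23: 23 → 13 → 10 → 1  — reaches 1 (happy)

23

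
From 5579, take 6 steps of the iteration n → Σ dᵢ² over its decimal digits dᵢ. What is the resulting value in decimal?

5579 → 180
180 → 65
65 → 61
61 → 37
37 → 58
58 → 89

89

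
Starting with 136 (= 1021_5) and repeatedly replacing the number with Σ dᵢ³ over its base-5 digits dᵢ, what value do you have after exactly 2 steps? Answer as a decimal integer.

8

136 = (1,0,2,1)_5 → 10
10 = (2,0)_5 → 8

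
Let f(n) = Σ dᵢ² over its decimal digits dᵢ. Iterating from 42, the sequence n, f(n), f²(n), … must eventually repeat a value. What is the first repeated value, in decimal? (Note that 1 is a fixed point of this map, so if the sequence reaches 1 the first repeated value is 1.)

42

42 → 4² + 2² = 16 + 4 = 20
20 → 2² + 0² = 4 + 0 = 4
4 → 4² = 16
16 → 1² + 6² = 1 + 36 = 37
37 → 3² + 7² = 9 + 49 = 58
58 → 5² + 8² = 25 + 64 = 89
89 → 8² + 9² = 64 + 81 = 145
145 → 1² + 4² + 5² = 1 + 16 + 25 = 42  — 42 already appeared earlier.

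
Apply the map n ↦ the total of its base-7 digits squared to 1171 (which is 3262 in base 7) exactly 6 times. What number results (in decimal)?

17

1171 = (3,2,6,2)_7 → 53
53 = (1,0,4)_7 → 17
17 = (2,3)_7 → 13
13 = (1,6)_7 → 37
37 = (5,2)_7 → 29
29 = (4,1)_7 → 17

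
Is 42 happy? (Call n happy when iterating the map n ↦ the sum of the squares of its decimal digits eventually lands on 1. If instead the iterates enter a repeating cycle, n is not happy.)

not happy

42 → 4² + 2² = 16 + 4 = 20
20 → 2² + 0² = 4 + 0 = 4
4 → 4² = 16
16 → 1² + 6² = 1 + 36 = 37
37 → 3² + 7² = 9 + 49 = 58
58 → 5² + 8² = 25 + 64 = 89
89 → 8² + 9² = 64 + 81 = 145
145 → 1² + 4² + 5² = 1 + 16 + 25 = 42  — 42 already seen; the sequence cycles without reaching 1.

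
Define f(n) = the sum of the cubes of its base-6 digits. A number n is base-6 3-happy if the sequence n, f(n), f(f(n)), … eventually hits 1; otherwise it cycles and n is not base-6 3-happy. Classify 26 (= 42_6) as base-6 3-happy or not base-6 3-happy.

not base-6 3-happy

26 = (4,2)_6 → 4³ + 2³ = 72
72 = (2,0,0)_6 → 2³ + 0³ + 0³ = 8
8 = (1,2)_6 → 1³ + 2³ = 9
9 = (1,3)_6 → 1³ + 3³ = 28
28 = (4,4)_6 → 4³ + 4³ = 128
128 = (3,3,2)_6 → 3³ + 3³ + 2³ = 62
62 = (1,4,2)_6 → 1³ + 4³ + 2³ = 73
73 = (2,0,1)_6 → 2³ + 0³ + 1³ = 9  — 9 already seen; the sequence cycles without reaching 1.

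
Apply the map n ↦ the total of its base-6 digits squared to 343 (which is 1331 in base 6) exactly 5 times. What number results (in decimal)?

343 = (1,3,3,1)_6 → 1² + 3² + 3² + 1² = 1 + 9 + 9 + 1 = 20
20 = (3,2)_6 → 3² + 2² = 9 + 4 = 13
13 = (2,1)_6 → 2² + 1² = 4 + 1 = 5
5 = (5)_6 → 5² = 25
25 = (4,1)_6 → 4² + 1² = 16 + 1 = 17

17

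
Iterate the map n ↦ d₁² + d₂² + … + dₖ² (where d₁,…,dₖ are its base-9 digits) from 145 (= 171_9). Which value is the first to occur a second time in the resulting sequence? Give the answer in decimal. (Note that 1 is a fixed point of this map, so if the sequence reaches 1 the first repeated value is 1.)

145 = (1,7,1)_9 → 1² + 7² + 1² = 1 + 49 + 1 = 51
51 = (5,6)_9 → 5² + 6² = 25 + 36 = 61
61 = (6,7)_9 → 6² + 7² = 36 + 49 = 85
85 = (1,0,4)_9 → 1² + 0² + 4² = 1 + 0 + 16 = 17
17 = (1,8)_9 → 1² + 8² = 1 + 64 = 65
65 = (7,2)_9 → 7² + 2² = 49 + 4 = 53
53 = (5,8)_9 → 5² + 8² = 25 + 64 = 89
89 = (1,0,8)_9 → 1² + 0² + 8² = 1 + 0 + 64 = 65  — 65 already appeared earlier.

65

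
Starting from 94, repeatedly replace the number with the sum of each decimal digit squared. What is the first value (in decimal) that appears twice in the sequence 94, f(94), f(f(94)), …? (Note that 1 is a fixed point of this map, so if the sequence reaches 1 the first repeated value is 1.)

1

94 → 9² + 4² = 81 + 16 = 97
97 → 9² + 7² = 81 + 49 = 130
130 → 1² + 3² + 0² = 1 + 9 + 0 = 10
10 → 1² + 0² = 1 + 0 = 1  — reached the fixed point 1.
1 → 1, so 1 is the first repeated value.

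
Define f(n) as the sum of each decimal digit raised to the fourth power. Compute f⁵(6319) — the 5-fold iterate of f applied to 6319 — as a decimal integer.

2178

6319 → 6⁴ + 3⁴ + 1⁴ + 9⁴ = 7939
7939 → 7⁴ + 9⁴ + 3⁴ + 9⁴ = 15604
15604 → 1⁴ + 5⁴ + 6⁴ + 0⁴ + 4⁴ = 2178
2178 → 2⁴ + 1⁴ + 7⁴ + 8⁴ = 6514
6514 → 6⁴ + 5⁴ + 1⁴ + 4⁴ = 2178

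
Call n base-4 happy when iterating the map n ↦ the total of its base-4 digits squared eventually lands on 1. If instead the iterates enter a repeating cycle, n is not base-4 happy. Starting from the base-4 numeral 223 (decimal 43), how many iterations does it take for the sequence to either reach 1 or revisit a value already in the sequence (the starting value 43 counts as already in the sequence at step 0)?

43 = (2,2,3)_4 → 17
17 = (1,0,1)_4 → 2
2 = (2)_4 → 4
4 = (1,0)_4 → 1  — reached 1.
That took 4 steps.

4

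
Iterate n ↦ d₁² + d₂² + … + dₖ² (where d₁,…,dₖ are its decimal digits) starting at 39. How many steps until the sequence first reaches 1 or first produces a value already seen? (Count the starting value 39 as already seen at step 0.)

13

39 → 3² + 9² = 90
90 → 9² + 0² = 81
81 → 8² + 1² = 65
65 → 6² + 5² = 61
61 → 6² + 1² = 37
37 → 3² + 7² = 58
58 → 5² + 8² = 89
89 → 8² + 9² = 145
145 → 1² + 4² + 5² = 42
42 → 4² + 2² = 20
20 → 2² + 0² = 4
4 → 4² = 16
16 → 1² + 6² = 37  — 37 repeats.
That took 13 steps.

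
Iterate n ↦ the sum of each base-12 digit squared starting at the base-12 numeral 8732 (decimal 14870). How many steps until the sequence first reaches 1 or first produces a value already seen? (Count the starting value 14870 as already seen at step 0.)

14870 = (8,7,3,2)_12 → 8² + 7² + 3² + 2² = 64 + 49 + 9 + 4 = 126
126 = (10,6)_12 → 10² + 6² = 100 + 36 = 136
136 = (11,4)_12 → 11² + 4² = 121 + 16 = 137
137 = (11,5)_12 → 11² + 5² = 121 + 25 = 146
146 = (1,0,2)_12 → 1² + 0² + 2² = 1 + 0 + 4 = 5
5 = (5)_12 → 5² = 25
25 = (2,1)_12 → 2² + 1² = 4 + 1 = 5  — 5 repeats.
That took 7 steps.

7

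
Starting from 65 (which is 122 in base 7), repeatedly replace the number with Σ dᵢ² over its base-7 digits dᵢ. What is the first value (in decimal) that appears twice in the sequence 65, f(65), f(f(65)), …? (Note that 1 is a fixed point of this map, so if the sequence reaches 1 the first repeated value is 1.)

25

65 = (1,2,2)_7 → 1² + 2² + 2² = 1 + 4 + 4 = 9
9 = (1,2)_7 → 1² + 2² = 1 + 4 = 5
5 = (5)_7 → 5² = 25
25 = (3,4)_7 → 3² + 4² = 9 + 16 = 25  — 25 already appeared earlier.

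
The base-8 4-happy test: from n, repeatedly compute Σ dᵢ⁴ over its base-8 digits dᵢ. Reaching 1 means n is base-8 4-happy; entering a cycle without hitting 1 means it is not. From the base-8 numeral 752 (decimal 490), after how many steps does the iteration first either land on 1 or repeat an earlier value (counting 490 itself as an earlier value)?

12

490 = (7,5,2)_8 → 7⁴ + 5⁴ + 2⁴ = 3042
3042 = (5,7,4,2)_8 → 5⁴ + 7⁴ + 4⁴ + 2⁴ = 3298
3298 = (6,3,4,2)_8 → 6⁴ + 3⁴ + 4⁴ + 2⁴ = 1649
1649 = (3,1,6,1)_8 → 3⁴ + 1⁴ + 6⁴ + 1⁴ = 1379
1379 = (2,5,4,3)_8 → 2⁴ + 5⁴ + 4⁴ + 3⁴ = 978
978 = (1,7,2,2)_8 → 1⁴ + 7⁴ + 2⁴ + 2⁴ = 2434
2434 = (4,6,0,2)_8 → 4⁴ + 6⁴ + 0⁴ + 2⁴ = 1568
1568 = (3,0,4,0)_8 → 3⁴ + 0⁴ + 4⁴ + 0⁴ = 337
337 = (5,2,1)_8 → 5⁴ + 2⁴ + 1⁴ = 642
642 = (1,2,0,2)_8 → 1⁴ + 2⁴ + 0⁴ + 2⁴ = 33
33 = (4,1)_8 → 4⁴ + 1⁴ = 257
257 = (4,0,1)_8 → 4⁴ + 0⁴ + 1⁴ = 257  — 257 repeats.
That took 12 steps.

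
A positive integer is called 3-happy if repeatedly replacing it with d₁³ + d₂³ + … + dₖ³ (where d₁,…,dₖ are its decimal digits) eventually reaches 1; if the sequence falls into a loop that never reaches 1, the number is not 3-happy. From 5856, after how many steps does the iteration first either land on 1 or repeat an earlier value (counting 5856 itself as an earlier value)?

6

5856 → 5³ + 8³ + 5³ + 6³ = 125 + 512 + 125 + 216 = 978
978 → 9³ + 7³ + 8³ = 729 + 343 + 512 = 1584
1584 → 1³ + 5³ + 8³ + 4³ = 1 + 125 + 512 + 64 = 702
702 → 7³ + 0³ + 2³ = 343 + 0 + 8 = 351
351 → 3³ + 5³ + 1³ = 27 + 125 + 1 = 153
153 → 1³ + 5³ + 3³ = 1 + 125 + 27 = 153  — 153 repeats.
That took 6 steps.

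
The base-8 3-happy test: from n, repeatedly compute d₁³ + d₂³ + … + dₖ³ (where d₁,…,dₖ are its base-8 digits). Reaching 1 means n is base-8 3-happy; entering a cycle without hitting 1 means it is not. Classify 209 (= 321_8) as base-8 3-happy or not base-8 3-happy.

209 = (3,2,1)_8 → 3³ + 2³ + 1³ = 27 + 8 + 1 = 36
36 = (4,4)_8 → 4³ + 4³ = 64 + 64 = 128
128 = (2,0,0)_8 → 2³ + 0³ + 0³ = 8 + 0 + 0 = 8
8 = (1,0)_8 → 1³ + 0³ = 1 + 0 = 1  — reached 1.

base-8 3-happy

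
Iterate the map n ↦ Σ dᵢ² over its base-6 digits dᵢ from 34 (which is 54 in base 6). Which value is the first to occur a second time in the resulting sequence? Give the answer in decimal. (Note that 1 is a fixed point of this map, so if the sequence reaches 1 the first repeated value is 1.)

34 = (5,4)_6 → 41
41 = (1,0,5)_6 → 26
26 = (4,2)_6 → 20
20 = (3,2)_6 → 13
13 = (2,1)_6 → 5
5 = (5)_6 → 25
25 = (4,1)_6 → 17
17 = (2,5)_6 → 29
29 = (4,5)_6 → 41  — 41 already appeared earlier.

41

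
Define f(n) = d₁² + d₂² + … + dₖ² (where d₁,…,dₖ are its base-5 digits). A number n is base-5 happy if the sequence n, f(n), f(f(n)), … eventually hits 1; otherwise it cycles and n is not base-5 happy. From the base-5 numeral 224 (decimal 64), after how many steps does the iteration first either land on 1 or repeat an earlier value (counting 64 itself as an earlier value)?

64 = (2,2,4)_5 → 2² + 2² + 4² = 4 + 4 + 16 = 24
24 = (4,4)_5 → 4² + 4² = 16 + 16 = 32
32 = (1,1,2)_5 → 1² + 1² + 2² = 1 + 1 + 4 = 6
6 = (1,1)_5 → 1² + 1² = 1 + 1 = 2
2 = (2)_5 → 2² = 4
4 = (4)_5 → 4² = 16
16 = (3,1)_5 → 3² + 1² = 9 + 1 = 10
10 = (2,0)_5 → 2² + 0² = 4 + 0 = 4  — 4 repeats.
That took 8 steps.

8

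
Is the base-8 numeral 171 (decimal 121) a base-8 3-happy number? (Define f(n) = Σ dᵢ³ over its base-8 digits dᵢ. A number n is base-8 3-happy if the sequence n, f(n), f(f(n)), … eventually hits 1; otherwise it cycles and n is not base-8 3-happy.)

121 = (1,7,1)_8 → 345
345 = (5,3,1)_8 → 153
153 = (2,3,1)_8 → 36
36 = (4,4)_8 → 128
128 = (2,0,0)_8 → 8
8 = (1,0)_8 → 1  — reached 1.

base-8 3-happy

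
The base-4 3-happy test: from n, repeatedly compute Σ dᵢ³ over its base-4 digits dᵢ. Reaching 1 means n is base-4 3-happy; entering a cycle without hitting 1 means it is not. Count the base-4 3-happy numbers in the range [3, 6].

1

3: 3 → 27 → 36 → 9 → 9  — not base-4 3-happy
4: 4 → 1  — base-4 3-happy
5: 5 → 2 → 8 → 8  — not base-4 3-happy
6: 6 → 9 → 9  — not base-4 3-happy
base-4 3-happy: 4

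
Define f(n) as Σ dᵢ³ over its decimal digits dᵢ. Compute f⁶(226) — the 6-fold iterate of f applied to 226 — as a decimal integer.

226 → 2³ + 2³ + 6³ = 8 + 8 + 216 = 232
232 → 2³ + 3³ + 2³ = 8 + 27 + 8 = 43
43 → 4³ + 3³ = 64 + 27 = 91
91 → 9³ + 1³ = 729 + 1 = 730
730 → 7³ + 3³ + 0³ = 343 + 27 + 0 = 370
370 → 3³ + 7³ + 0³ = 27 + 343 + 0 = 370

370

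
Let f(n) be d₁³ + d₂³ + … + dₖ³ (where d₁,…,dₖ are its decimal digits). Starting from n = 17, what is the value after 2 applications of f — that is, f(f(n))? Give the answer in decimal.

155

17 → 1³ + 7³ = 344
344 → 3³ + 4³ + 4³ = 155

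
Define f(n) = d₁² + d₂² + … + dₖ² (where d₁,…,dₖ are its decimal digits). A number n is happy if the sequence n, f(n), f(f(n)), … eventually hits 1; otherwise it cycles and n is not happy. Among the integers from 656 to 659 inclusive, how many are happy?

656: 656 → 97 → 130 → 10 → 1  (reaches 1)
657: 657 → 110 → 2 → 4 → 16 → 37 → 58 → 89 → 145 → 42 → 20 → 4  (repeats 4)
658: 658 → 125 → 30 → 9 → 81 → 65 → 61 → 37 → 58 → 89 → 145 → 42 → 20 → 4 → 16 → 37  (repeats 37)
659: 659 → 142 → 21 → 5 → 25 → 29 → 85 → 89 → 145 → 42 → 20 → 4 → 16 → 37 → 58 → 89  (repeats 89)
happy: 656

1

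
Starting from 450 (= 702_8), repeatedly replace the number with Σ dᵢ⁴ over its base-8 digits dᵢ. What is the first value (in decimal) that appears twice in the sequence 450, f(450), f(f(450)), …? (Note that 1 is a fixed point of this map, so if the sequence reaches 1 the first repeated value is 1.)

1

450 = (7,0,2)_8 → 7⁴ + 0⁴ + 2⁴ = 2417
2417 = (4,5,6,1)_8 → 4⁴ + 5⁴ + 6⁴ + 1⁴ = 2178
2178 = (4,2,0,2)_8 → 4⁴ + 2⁴ + 0⁴ + 2⁴ = 288
288 = (4,4,0)_8 → 4⁴ + 4⁴ + 0⁴ = 512
512 = (1,0,0,0)_8 → 1⁴ + 0⁴ + 0⁴ + 0⁴ = 1  — reached the fixed point 1.
1 → 1, so 1 is the first repeated value.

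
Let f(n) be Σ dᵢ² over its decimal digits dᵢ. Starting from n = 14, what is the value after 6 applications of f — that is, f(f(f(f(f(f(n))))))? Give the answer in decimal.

14 → 1² + 4² = 17
17 → 1² + 7² = 50
50 → 5² + 0² = 25
25 → 2² + 5² = 29
29 → 2² + 9² = 85
85 → 8² + 5² = 89

89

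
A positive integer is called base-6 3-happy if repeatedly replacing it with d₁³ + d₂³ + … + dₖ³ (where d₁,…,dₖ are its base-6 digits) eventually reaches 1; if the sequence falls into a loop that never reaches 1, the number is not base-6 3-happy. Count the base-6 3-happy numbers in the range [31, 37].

3

31: 31 → 126 → 54 → 28 → 128 → 62 → 73 → 9 → 28  — not base-6 3-happy
32: 32 → 133 → 92 → 43 → 3 → 27 → 91 → 36 → 1  — base-6 3-happy
33: 33 → 152 → 73 → 9 → 28 → 128 → 62 → 73  — not base-6 3-happy
34: 34 → 189 → 153 → 92 → 43 → 3 → 27 → 91 → 36 → 1  — base-6 3-happy
35: 35 → 250 → 190 → 190  — not base-6 3-happy
36: 36 → 1  — base-6 3-happy
37: 37 → 2 → 8 → 9 → 28 → 128 → 62 → 73 → 9  — not base-6 3-happy
base-6 3-happy: 32, 34, 36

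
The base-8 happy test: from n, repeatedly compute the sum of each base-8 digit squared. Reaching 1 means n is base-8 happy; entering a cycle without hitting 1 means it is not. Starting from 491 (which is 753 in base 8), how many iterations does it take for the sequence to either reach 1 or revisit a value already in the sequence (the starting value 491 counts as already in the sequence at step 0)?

7

491 = (7,5,3)_8 → 7² + 5² + 3² = 83
83 = (1,2,3)_8 → 1² + 2² + 3² = 14
14 = (1,6)_8 → 1² + 6² = 37
37 = (4,5)_8 → 4² + 5² = 41
41 = (5,1)_8 → 5² + 1² = 26
26 = (3,2)_8 → 3² + 2² = 13
13 = (1,5)_8 → 1² + 5² = 26  — 26 repeats.
That took 7 steps.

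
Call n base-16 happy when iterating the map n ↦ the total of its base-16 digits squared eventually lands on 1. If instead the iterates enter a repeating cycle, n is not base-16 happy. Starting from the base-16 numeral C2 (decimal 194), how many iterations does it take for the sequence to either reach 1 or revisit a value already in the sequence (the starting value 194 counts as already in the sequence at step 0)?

14

194 = (12,2)_16 → 12² + 2² = 148
148 = (9,4)_16 → 9² + 4² = 97
97 = (6,1)_16 → 6² + 1² = 37
37 = (2,5)_16 → 2² + 5² = 29
29 = (1,13)_16 → 1² + 13² = 170
170 = (10,10)_16 → 10² + 10² = 200
200 = (12,8)_16 → 12² + 8² = 208
208 = (13,0)_16 → 13² + 0² = 169
169 = (10,9)_16 → 10² + 9² = 181
181 = (11,5)_16 → 11² + 5² = 146
146 = (9,2)_16 → 9² + 2² = 85
85 = (5,5)_16 → 5² + 5² = 50
50 = (3,2)_16 → 3² + 2² = 13
13 = (13)_16 → 13² = 169  — 169 repeats.
That took 14 steps.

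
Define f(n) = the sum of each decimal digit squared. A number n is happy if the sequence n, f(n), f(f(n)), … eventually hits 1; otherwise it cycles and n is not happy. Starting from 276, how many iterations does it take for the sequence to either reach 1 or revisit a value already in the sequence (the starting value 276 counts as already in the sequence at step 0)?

276 → 2² + 7² + 6² = 89
89 → 8² + 9² = 145
145 → 1² + 4² + 5² = 42
42 → 4² + 2² = 20
20 → 2² + 0² = 4
4 → 4² = 16
16 → 1² + 6² = 37
37 → 3² + 7² = 58
58 → 5² + 8² = 89  — 89 repeats.
That took 9 steps.

9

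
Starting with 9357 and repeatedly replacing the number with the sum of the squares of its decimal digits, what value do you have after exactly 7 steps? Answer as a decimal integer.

9357 → 164
164 → 53
53 → 34
34 → 25
25 → 29
29 → 85
85 → 89

89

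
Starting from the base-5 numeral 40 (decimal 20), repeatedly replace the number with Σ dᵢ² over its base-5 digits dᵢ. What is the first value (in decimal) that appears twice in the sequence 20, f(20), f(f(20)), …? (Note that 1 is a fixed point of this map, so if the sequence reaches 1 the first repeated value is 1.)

20 = (4,0)_5 → 4² + 0² = 16 + 0 = 16
16 = (3,1)_5 → 3² + 1² = 9 + 1 = 10
10 = (2,0)_5 → 2² + 0² = 4 + 0 = 4
4 = (4)_5 → 4² = 16  — 16 already appeared earlier.

16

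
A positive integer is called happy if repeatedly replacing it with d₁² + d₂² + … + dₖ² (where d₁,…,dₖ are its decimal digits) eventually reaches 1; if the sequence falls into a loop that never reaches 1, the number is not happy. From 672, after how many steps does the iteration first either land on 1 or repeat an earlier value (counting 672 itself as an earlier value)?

672 → 89
89 → 145
145 → 42
42 → 20
20 → 4
4 → 16
16 → 37
37 → 58
58 → 89  — 89 repeats.
That took 9 steps.

9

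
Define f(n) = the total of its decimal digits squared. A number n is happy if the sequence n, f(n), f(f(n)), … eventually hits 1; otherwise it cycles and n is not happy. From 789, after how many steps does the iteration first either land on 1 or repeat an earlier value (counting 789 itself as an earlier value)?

11

789 → 7² + 8² + 9² = 49 + 64 + 81 = 194
194 → 1² + 9² + 4² = 1 + 81 + 16 = 98
98 → 9² + 8² = 81 + 64 = 145
145 → 1² + 4² + 5² = 1 + 16 + 25 = 42
42 → 4² + 2² = 16 + 4 = 20
20 → 2² + 0² = 4 + 0 = 4
4 → 4² = 16
16 → 1² + 6² = 1 + 36 = 37
37 → 3² + 7² = 9 + 49 = 58
58 → 5² + 8² = 25 + 64 = 89
89 → 8² + 9² = 64 + 81 = 145  — 145 repeats.
That took 11 steps.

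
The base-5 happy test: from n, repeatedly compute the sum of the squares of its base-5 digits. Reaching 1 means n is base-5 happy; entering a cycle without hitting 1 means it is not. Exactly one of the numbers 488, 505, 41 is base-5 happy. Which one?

488: 488 → 38 → 14 → 20 → 16 → 10 → 4 → 16  — repeats 16 (not base-5 happy)
505: 505 → 17 → 13 → 13  — repeats 13 (not base-5 happy)
41: 41 → 11 → 5 → 1  — reaches 1 (base-5 happy)

41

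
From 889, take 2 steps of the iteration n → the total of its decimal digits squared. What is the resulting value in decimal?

85

889 → 8² + 8² + 9² = 64 + 64 + 81 = 209
209 → 2² + 0² + 9² = 4 + 0 + 81 = 85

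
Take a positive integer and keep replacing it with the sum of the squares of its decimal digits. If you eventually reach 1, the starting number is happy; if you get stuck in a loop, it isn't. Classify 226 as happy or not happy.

happy

226 → 2² + 2² + 6² = 44
44 → 4² + 4² = 32
32 → 3² + 2² = 13
13 → 1² + 3² = 10
10 → 1² + 0² = 1  — reached 1.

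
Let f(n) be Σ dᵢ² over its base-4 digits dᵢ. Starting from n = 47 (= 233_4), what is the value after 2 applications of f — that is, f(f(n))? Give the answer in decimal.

47 = (2,3,3)_4 → 22
22 = (1,1,2)_4 → 6

6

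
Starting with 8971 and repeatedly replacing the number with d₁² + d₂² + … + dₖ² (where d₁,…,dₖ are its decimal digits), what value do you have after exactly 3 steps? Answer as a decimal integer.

50

8971 → 8² + 9² + 7² + 1² = 195
195 → 1² + 9² + 5² = 107
107 → 1² + 0² + 7² = 50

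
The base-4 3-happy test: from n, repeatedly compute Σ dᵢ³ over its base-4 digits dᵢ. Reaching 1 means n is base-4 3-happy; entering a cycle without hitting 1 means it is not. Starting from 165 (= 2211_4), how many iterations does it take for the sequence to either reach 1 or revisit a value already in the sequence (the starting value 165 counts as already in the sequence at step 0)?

3

165 = (2,2,1,1)_4 → 18
18 = (1,0,2)_4 → 9
9 = (2,1)_4 → 9  — 9 repeats.
That took 3 steps.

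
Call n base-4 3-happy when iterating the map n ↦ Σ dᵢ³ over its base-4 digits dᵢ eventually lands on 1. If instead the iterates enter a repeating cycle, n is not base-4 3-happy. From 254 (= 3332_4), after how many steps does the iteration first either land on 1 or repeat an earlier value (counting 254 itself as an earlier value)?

254 = (3,3,3,2)_4 → 3³ + 3³ + 3³ + 2³ = 27 + 27 + 27 + 8 = 89
89 = (1,1,2,1)_4 → 1³ + 1³ + 2³ + 1³ = 1 + 1 + 8 + 1 = 11
11 = (2,3)_4 → 2³ + 3³ = 8 + 27 = 35
35 = (2,0,3)_4 → 2³ + 0³ + 3³ = 8 + 0 + 27 = 35  — 35 repeats.
That took 4 steps.

4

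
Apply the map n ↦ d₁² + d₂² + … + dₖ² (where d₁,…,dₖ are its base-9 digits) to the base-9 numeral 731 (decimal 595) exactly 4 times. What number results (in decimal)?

17

595 = (7,3,1)_9 → 7² + 3² + 1² = 49 + 9 + 1 = 59
59 = (6,5)_9 → 6² + 5² = 36 + 25 = 61
61 = (6,7)_9 → 6² + 7² = 36 + 49 = 85
85 = (1,0,4)_9 → 1² + 0² + 4² = 1 + 0 + 16 = 17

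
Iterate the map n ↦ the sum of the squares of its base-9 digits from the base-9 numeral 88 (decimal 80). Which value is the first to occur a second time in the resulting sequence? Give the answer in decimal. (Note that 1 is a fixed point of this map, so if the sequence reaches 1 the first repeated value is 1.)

50

80 = (8,8)_9 → 8² + 8² = 64 + 64 = 128
128 = (1,5,2)_9 → 1² + 5² + 2² = 1 + 25 + 4 = 30
30 = (3,3)_9 → 3² + 3² = 9 + 9 = 18
18 = (2,0)_9 → 2² + 0² = 4 + 0 = 4
4 = (4)_9 → 4² = 16
16 = (1,7)_9 → 1² + 7² = 1 + 49 = 50
50 = (5,5)_9 → 5² + 5² = 25 + 25 = 50  — 50 already appeared earlier.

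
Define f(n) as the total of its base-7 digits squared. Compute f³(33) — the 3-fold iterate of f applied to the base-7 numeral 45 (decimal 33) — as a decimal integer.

27

33 = (4,5)_7 → 41
41 = (5,6)_7 → 61
61 = (1,1,5)_7 → 27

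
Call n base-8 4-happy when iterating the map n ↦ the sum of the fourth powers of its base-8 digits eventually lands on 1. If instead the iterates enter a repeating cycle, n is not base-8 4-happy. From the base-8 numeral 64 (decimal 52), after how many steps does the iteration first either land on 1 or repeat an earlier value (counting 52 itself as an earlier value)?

5

52 = (6,4)_8 → 6⁴ + 4⁴ = 1296 + 256 = 1552
1552 = (3,0,2,0)_8 → 3⁴ + 0⁴ + 2⁴ + 0⁴ = 81 + 0 + 16 + 0 = 97
97 = (1,4,1)_8 → 1⁴ + 4⁴ + 1⁴ = 1 + 256 + 1 = 258
258 = (4,0,2)_8 → 4⁴ + 0⁴ + 2⁴ = 256 + 0 + 16 = 272
272 = (4,2,0)_8 → 4⁴ + 2⁴ + 0⁴ = 256 + 16 + 0 = 272  — 272 repeats.
That took 5 steps.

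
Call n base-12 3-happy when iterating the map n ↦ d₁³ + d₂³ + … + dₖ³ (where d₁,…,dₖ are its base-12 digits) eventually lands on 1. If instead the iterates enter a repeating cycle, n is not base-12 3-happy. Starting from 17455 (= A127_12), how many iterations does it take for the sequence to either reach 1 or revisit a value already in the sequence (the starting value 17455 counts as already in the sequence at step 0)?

17455 = (10,1,2,7)_12 → 10³ + 1³ + 2³ + 7³ = 1352
1352 = (9,4,8)_12 → 9³ + 4³ + 8³ = 1305
1305 = (9,0,9)_12 → 9³ + 0³ + 9³ = 1458
1458 = (10,1,6)_12 → 10³ + 1³ + 6³ = 1217
1217 = (8,5,5)_12 → 8³ + 5³ + 5³ = 762
762 = (5,3,6)_12 → 5³ + 3³ + 6³ = 368
368 = (2,6,8)_12 → 2³ + 6³ + 8³ = 736
736 = (5,1,4)_12 → 5³ + 1³ + 4³ = 190
190 = (1,3,10)_12 → 1³ + 3³ + 10³ = 1028
1028 = (7,1,8)_12 → 7³ + 1³ + 8³ = 856
856 = (5,11,4)_12 → 5³ + 11³ + 4³ = 1520
1520 = (10,6,8)_12 → 10³ + 6³ + 8³ = 1728
1728 = (1,0,0,0)_12 → 1³ + 0³ + 0³ + 0³ = 1  — reached 1.
That took 13 steps.

13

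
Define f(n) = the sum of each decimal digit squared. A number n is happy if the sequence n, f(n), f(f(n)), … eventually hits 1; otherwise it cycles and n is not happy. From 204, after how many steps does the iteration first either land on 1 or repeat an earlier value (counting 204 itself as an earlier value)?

204 → 2² + 0² + 4² = 4 + 0 + 16 = 20
20 → 2² + 0² = 4 + 0 = 4
4 → 4² = 16
16 → 1² + 6² = 1 + 36 = 37
37 → 3² + 7² = 9 + 49 = 58
58 → 5² + 8² = 25 + 64 = 89
89 → 8² + 9² = 64 + 81 = 145
145 → 1² + 4² + 5² = 1 + 16 + 25 = 42
42 → 4² + 2² = 16 + 4 = 20  — 20 repeats.
That took 9 steps.

9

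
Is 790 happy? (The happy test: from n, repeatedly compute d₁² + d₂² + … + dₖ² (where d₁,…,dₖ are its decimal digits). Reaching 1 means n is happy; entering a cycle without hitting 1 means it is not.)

happy

790 → 7² + 9² + 0² = 130
130 → 1² + 3² + 0² = 10
10 → 1² + 0² = 1  — reached 1.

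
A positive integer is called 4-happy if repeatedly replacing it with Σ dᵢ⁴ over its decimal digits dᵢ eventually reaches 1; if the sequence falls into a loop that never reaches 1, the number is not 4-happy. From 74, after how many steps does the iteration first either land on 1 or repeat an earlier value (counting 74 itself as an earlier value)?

9

74 → 7⁴ + 4⁴ = 2657
2657 → 2⁴ + 6⁴ + 5⁴ + 7⁴ = 4338
4338 → 4⁴ + 3⁴ + 3⁴ + 8⁴ = 4514
4514 → 4⁴ + 5⁴ + 1⁴ + 4⁴ = 1138
1138 → 1⁴ + 1⁴ + 3⁴ + 8⁴ = 4179
4179 → 4⁴ + 1⁴ + 7⁴ + 9⁴ = 9219
9219 → 9⁴ + 2⁴ + 1⁴ + 9⁴ = 13139
13139 → 1⁴ + 3⁴ + 1⁴ + 3⁴ + 9⁴ = 6725
6725 → 6⁴ + 7⁴ + 2⁴ + 5⁴ = 4338  — 4338 repeats.
That took 9 steps.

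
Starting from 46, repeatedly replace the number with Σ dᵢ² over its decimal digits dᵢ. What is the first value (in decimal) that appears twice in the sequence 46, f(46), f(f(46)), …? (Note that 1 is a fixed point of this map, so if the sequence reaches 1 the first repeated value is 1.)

46 → 4² + 6² = 16 + 36 = 52
52 → 5² + 2² = 25 + 4 = 29
29 → 2² + 9² = 4 + 81 = 85
85 → 8² + 5² = 64 + 25 = 89
89 → 8² + 9² = 64 + 81 = 145
145 → 1² + 4² + 5² = 1 + 16 + 25 = 42
42 → 4² + 2² = 16 + 4 = 20
20 → 2² + 0² = 4 + 0 = 4
4 → 4² = 16
16 → 1² + 6² = 1 + 36 = 37
37 → 3² + 7² = 9 + 49 = 58
58 → 5² + 8² = 25 + 64 = 89  — 89 already appeared earlier.

89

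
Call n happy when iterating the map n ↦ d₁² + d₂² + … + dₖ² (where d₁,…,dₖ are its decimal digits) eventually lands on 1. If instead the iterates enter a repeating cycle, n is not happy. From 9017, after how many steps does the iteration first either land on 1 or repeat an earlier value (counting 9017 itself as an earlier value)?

12

9017 → 9² + 0² + 1² + 7² = 81 + 0 + 1 + 49 = 131
131 → 1² + 3² + 1² = 1 + 9 + 1 = 11
11 → 1² + 1² = 1 + 1 = 2
2 → 2² = 4
4 → 4² = 16
16 → 1² + 6² = 1 + 36 = 37
37 → 3² + 7² = 9 + 49 = 58
58 → 5² + 8² = 25 + 64 = 89
89 → 8² + 9² = 64 + 81 = 145
145 → 1² + 4² + 5² = 1 + 16 + 25 = 42
42 → 4² + 2² = 16 + 4 = 20
20 → 2² + 0² = 4 + 0 = 4  — 4 repeats.
That took 12 steps.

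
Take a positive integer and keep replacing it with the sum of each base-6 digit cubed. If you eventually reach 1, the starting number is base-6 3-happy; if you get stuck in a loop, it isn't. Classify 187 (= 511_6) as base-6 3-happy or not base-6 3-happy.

base-6 3-happy

187 = (5,1,1)_6 → 5³ + 1³ + 1³ = 127
127 = (3,3,1)_6 → 3³ + 3³ + 1³ = 55
55 = (1,3,1)_6 → 1³ + 3³ + 1³ = 29
29 = (4,5)_6 → 4³ + 5³ = 189
189 = (5,1,3)_6 → 5³ + 1³ + 3³ = 153
153 = (4,1,3)_6 → 4³ + 1³ + 3³ = 92
92 = (2,3,2)_6 → 2³ + 3³ + 2³ = 43
43 = (1,1,1)_6 → 1³ + 1³ + 1³ = 3
3 = (3)_6 → 3³ = 27
27 = (4,3)_6 → 4³ + 3³ = 91
91 = (2,3,1)_6 → 2³ + 3³ + 1³ = 36
36 = (1,0,0)_6 → 1³ + 0³ + 0³ = 1  — reached 1.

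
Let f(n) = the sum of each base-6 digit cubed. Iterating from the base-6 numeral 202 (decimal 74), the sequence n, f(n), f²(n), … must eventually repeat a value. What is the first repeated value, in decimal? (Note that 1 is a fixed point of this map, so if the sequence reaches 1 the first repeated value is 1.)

74 = (2,0,2)_6 → 16
16 = (2,4)_6 → 72
72 = (2,0,0)_6 → 8
8 = (1,2)_6 → 9
9 = (1,3)_6 → 28
28 = (4,4)_6 → 128
128 = (3,3,2)_6 → 62
62 = (1,4,2)_6 → 73
73 = (2,0,1)_6 → 9  — 9 already appeared earlier.

9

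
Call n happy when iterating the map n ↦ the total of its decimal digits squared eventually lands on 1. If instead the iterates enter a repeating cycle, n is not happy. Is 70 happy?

happy

70 → 7² + 0² = 49
49 → 4² + 9² = 97
97 → 9² + 7² = 130
130 → 1² + 3² + 0² = 10
10 → 1² + 0² = 1  — reached 1.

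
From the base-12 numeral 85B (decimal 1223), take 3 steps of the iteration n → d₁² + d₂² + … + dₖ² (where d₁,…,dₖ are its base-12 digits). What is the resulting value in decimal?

29

1223 = (8,5,11)_12 → 8² + 5² + 11² = 210
210 = (1,5,6)_12 → 1² + 5² + 6² = 62
62 = (5,2)_12 → 5² + 2² = 29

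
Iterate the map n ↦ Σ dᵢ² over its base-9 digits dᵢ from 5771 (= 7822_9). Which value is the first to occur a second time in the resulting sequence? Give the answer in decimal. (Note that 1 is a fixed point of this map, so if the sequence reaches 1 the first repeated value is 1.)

5771 = (7,8,2,2)_9 → 7² + 8² + 2² + 2² = 121
121 = (1,4,4)_9 → 1² + 4² + 4² = 33
33 = (3,6)_9 → 3² + 6² = 45
45 = (5,0)_9 → 5² + 0² = 25
25 = (2,7)_9 → 2² + 7² = 53
53 = (5,8)_9 → 5² + 8² = 89
89 = (1,0,8)_9 → 1² + 0² + 8² = 65
65 = (7,2)_9 → 7² + 2² = 53  — 53 already appeared earlier.

53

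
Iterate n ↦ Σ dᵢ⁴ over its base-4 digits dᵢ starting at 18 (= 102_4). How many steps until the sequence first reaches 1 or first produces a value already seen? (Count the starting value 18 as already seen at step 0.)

18 = (1,0,2)_4 → 1⁴ + 0⁴ + 2⁴ = 17
17 = (1,0,1)_4 → 1⁴ + 0⁴ + 1⁴ = 2
2 = (2)_4 → 2⁴ = 16
16 = (1,0,0)_4 → 1⁴ + 0⁴ + 0⁴ = 1  — reached 1.
That took 4 steps.

4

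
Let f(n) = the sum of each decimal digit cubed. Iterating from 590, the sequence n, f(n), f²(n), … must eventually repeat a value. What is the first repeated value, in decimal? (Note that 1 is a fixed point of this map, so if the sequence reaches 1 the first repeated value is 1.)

371

590 → 5³ + 9³ + 0³ = 125 + 729 + 0 = 854
854 → 8³ + 5³ + 4³ = 512 + 125 + 64 = 701
701 → 7³ + 0³ + 1³ = 343 + 0 + 1 = 344
344 → 3³ + 4³ + 4³ = 27 + 64 + 64 = 155
155 → 1³ + 5³ + 5³ = 1 + 125 + 125 = 251
251 → 2³ + 5³ + 1³ = 8 + 125 + 1 = 134
134 → 1³ + 3³ + 4³ = 1 + 27 + 64 = 92
92 → 9³ + 2³ = 729 + 8 = 737
737 → 7³ + 3³ + 7³ = 343 + 27 + 343 = 713
713 → 7³ + 1³ + 3³ = 343 + 1 + 27 = 371
371 → 3³ + 7³ + 1³ = 27 + 343 + 1 = 371  — 371 already appeared earlier.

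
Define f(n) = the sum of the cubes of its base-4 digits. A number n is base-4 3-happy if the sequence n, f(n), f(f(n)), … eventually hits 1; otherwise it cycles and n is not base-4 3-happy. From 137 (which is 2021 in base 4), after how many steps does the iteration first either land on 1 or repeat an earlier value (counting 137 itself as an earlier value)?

4

137 = (2,0,2,1)_4 → 2³ + 0³ + 2³ + 1³ = 8 + 0 + 8 + 1 = 17
17 = (1,0,1)_4 → 1³ + 0³ + 1³ = 1 + 0 + 1 = 2
2 = (2)_4 → 2³ = 8
8 = (2,0)_4 → 2³ + 0³ = 8 + 0 = 8  — 8 repeats.
That took 4 steps.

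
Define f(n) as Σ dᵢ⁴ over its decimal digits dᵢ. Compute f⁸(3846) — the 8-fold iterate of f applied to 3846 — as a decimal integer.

1138

3846 → 3⁴ + 8⁴ + 4⁴ + 6⁴ = 81 + 4096 + 256 + 1296 = 5729
5729 → 5⁴ + 7⁴ + 2⁴ + 9⁴ = 625 + 2401 + 16 + 6561 = 9603
9603 → 9⁴ + 6⁴ + 0⁴ + 3⁴ = 6561 + 1296 + 0 + 81 = 7938
7938 → 7⁴ + 9⁴ + 3⁴ + 8⁴ = 2401 + 6561 + 81 + 4096 = 13139
13139 → 1⁴ + 3⁴ + 1⁴ + 3⁴ + 9⁴ = 1 + 81 + 1 + 81 + 6561 = 6725
6725 → 6⁴ + 7⁴ + 2⁴ + 5⁴ = 1296 + 2401 + 16 + 625 = 4338
4338 → 4⁴ + 3⁴ + 3⁴ + 8⁴ = 256 + 81 + 81 + 4096 = 4514
4514 → 4⁴ + 5⁴ + 1⁴ + 4⁴ = 256 + 625 + 1 + 256 = 1138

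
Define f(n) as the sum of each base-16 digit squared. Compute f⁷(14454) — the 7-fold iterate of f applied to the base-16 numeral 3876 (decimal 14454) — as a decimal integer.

14454 = (3,8,7,6)_16 → 3² + 8² + 7² + 6² = 9 + 64 + 49 + 36 = 158
158 = (9,14)_16 → 9² + 14² = 81 + 196 = 277
277 = (1,1,5)_16 → 1² + 1² + 5² = 1 + 1 + 25 = 27
27 = (1,11)_16 → 1² + 11² = 1 + 121 = 122
122 = (7,10)_16 → 7² + 10² = 49 + 100 = 149
149 = (9,5)_16 → 9² + 5² = 81 + 25 = 106
106 = (6,10)_16 → 6² + 10² = 36 + 100 = 136

136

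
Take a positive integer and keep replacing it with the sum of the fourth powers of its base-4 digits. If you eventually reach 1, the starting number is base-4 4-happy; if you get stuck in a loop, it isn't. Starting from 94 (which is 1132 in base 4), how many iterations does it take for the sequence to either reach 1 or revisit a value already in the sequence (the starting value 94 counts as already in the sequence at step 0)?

7

94 = (1,1,3,2)_4 → 99
99 = (1,2,0,3)_4 → 98
98 = (1,2,0,2)_4 → 33
33 = (2,0,1)_4 → 17
17 = (1,0,1)_4 → 2
2 = (2)_4 → 16
16 = (1,0,0)_4 → 1  — reached 1.
That took 7 steps.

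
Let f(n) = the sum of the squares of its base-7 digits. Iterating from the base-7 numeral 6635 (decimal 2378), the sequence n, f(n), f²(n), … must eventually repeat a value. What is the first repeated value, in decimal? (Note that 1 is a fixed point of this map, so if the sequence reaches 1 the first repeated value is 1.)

10

2378 = (6,6,3,5)_7 → 6² + 6² + 3² + 5² = 106
106 = (2,1,1)_7 → 2² + 1² + 1² = 6
6 = (6)_7 → 6² = 36
36 = (5,1)_7 → 5² + 1² = 26
26 = (3,5)_7 → 3² + 5² = 34
34 = (4,6)_7 → 4² + 6² = 52
52 = (1,0,3)_7 → 1² + 0² + 3² = 10
10 = (1,3)_7 → 1² + 3² = 10  — 10 already appeared earlier.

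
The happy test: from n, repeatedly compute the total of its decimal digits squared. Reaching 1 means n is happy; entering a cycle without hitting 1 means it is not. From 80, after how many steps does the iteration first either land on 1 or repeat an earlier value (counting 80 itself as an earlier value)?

80 → 8² + 0² = 64 + 0 = 64
64 → 6² + 4² = 36 + 16 = 52
52 → 5² + 2² = 25 + 4 = 29
29 → 2² + 9² = 4 + 81 = 85
85 → 8² + 5² = 64 + 25 = 89
89 → 8² + 9² = 64 + 81 = 145
145 → 1² + 4² + 5² = 1 + 16 + 25 = 42
42 → 4² + 2² = 16 + 4 = 20
20 → 2² + 0² = 4 + 0 = 4
4 → 4² = 16
16 → 1² + 6² = 1 + 36 = 37
37 → 3² + 7² = 9 + 49 = 58
58 → 5² + 8² = 25 + 64 = 89  — 89 repeats.
That took 13 steps.

13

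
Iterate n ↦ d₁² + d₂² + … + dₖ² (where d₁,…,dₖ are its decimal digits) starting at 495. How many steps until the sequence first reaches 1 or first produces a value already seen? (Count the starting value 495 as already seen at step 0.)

14

495 → 4² + 9² + 5² = 16 + 81 + 25 = 122
122 → 1² + 2² + 2² = 1 + 4 + 4 = 9
9 → 9² = 81
81 → 8² + 1² = 64 + 1 = 65
65 → 6² + 5² = 36 + 25 = 61
61 → 6² + 1² = 36 + 1 = 37
37 → 3² + 7² = 9 + 49 = 58
58 → 5² + 8² = 25 + 64 = 89
89 → 8² + 9² = 64 + 81 = 145
145 → 1² + 4² + 5² = 1 + 16 + 25 = 42
42 → 4² + 2² = 16 + 4 = 20
20 → 2² + 0² = 4 + 0 = 4
4 → 4² = 16
16 → 1² + 6² = 1 + 36 = 37  — 37 repeats.
That took 14 steps.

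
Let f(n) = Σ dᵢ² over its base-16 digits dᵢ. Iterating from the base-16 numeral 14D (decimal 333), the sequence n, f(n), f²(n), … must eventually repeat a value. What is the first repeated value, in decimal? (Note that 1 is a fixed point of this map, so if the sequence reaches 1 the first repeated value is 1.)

169

333 = (1,4,13)_16 → 1² + 4² + 13² = 186
186 = (11,10)_16 → 11² + 10² = 221
221 = (13,13)_16 → 13² + 13² = 338
338 = (1,5,2)_16 → 1² + 5² + 2² = 30
30 = (1,14)_16 → 1² + 14² = 197
197 = (12,5)_16 → 12² + 5² = 169
169 = (10,9)_16 → 10² + 9² = 181
181 = (11,5)_16 → 11² + 5² = 146
146 = (9,2)_16 → 9² + 2² = 85
85 = (5,5)_16 → 5² + 5² = 50
50 = (3,2)_16 → 3² + 2² = 13
13 = (13)_16 → 13² = 169  — 169 already appeared earlier.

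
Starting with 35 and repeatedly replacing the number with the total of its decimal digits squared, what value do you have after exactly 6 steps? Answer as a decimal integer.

35 → 3² + 5² = 9 + 25 = 34
34 → 3² + 4² = 9 + 16 = 25
25 → 2² + 5² = 4 + 25 = 29
29 → 2² + 9² = 4 + 81 = 85
85 → 8² + 5² = 64 + 25 = 89
89 → 8² + 9² = 64 + 81 = 145

145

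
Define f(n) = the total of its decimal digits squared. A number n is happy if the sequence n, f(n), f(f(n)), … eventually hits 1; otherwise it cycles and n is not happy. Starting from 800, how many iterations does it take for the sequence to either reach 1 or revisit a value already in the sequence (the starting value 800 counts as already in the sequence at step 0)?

800 → 8² + 0² + 0² = 64 + 0 + 0 = 64
64 → 6² + 4² = 36 + 16 = 52
52 → 5² + 2² = 25 + 4 = 29
29 → 2² + 9² = 4 + 81 = 85
85 → 8² + 5² = 64 + 25 = 89
89 → 8² + 9² = 64 + 81 = 145
145 → 1² + 4² + 5² = 1 + 16 + 25 = 42
42 → 4² + 2² = 16 + 4 = 20
20 → 2² + 0² = 4 + 0 = 4
4 → 4² = 16
16 → 1² + 6² = 1 + 36 = 37
37 → 3² + 7² = 9 + 49 = 58
58 → 5² + 8² = 25 + 64 = 89  — 89 repeats.
That took 13 steps.

13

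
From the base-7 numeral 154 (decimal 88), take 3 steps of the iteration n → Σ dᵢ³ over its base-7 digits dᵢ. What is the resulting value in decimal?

88 = (1,5,4)_7 → 1³ + 5³ + 4³ = 1 + 125 + 64 = 190
190 = (3,6,1)_7 → 3³ + 6³ + 1³ = 27 + 216 + 1 = 244
244 = (4,6,6)_7 → 4³ + 6³ + 6³ = 64 + 216 + 216 = 496

496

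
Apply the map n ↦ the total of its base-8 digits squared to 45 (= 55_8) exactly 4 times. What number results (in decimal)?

10

45 = (5,5)_8 → 5² + 5² = 50
50 = (6,2)_8 → 6² + 2² = 40
40 = (5,0)_8 → 5² + 0² = 25
25 = (3,1)_8 → 3² + 1² = 10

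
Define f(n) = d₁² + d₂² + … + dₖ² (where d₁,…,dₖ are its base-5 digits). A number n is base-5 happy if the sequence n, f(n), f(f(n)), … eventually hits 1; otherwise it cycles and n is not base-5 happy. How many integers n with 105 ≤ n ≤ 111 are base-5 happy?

1

105: 105 → 17 → 13 → 13  (repeats 13)
106: 106 → 18 → 18  (repeats 18)
107: 107 → 21 → 17 → 13 → 13  (repeats 13)
108: 108 → 26 → 2 → 4 → 16 → 10 → 4  (repeats 4)
109: 109 → 33 → 11 → 5 → 1  (reaches 1)
110: 110 → 20 → 16 → 10 → 4 → 16  (repeats 16)
111: 111 → 21 → 17 → 13 → 13  (repeats 13)
base-5 happy: 109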